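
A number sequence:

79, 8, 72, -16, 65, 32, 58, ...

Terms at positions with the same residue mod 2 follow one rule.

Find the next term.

-64

The terms cycle through 2 interleaved subsequences.
Subsequence A: 79, 72, 65, 58 (linear: a_n = 86 − 7·n).
Subsequence B: 8, -16, 32 (geometric, ×-2 each step).
Term 8 comes from subsequence B (its 4th entry): -64.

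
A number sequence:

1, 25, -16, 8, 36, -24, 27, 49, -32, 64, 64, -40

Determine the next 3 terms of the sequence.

The terms cycle through 3 interleaved subsequences.
Track A is 1, 8, 27, 64, which is consecutive cubes n³ from n = 1.
Track B is 25, 36, 49, 64, which is consecutive squares n² from n = 5.
Track C is -16, -24, -32, -40, which is arithmetic, step −8.
Term 13 comes from track A (its 5th entry): 125.
Position 14 falls in track B as its term 5, giving 81.
Position 15 falls in track C as its term 5, giving -48.

125, 81, -48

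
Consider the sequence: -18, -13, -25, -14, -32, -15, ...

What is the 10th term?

-17

Split by position mod 2 into 2 tracks.
Track A = -18, -25, -32: arithmetic with common difference −7.
Track B = -13, -14, -15: linear: a_n = -12 − n.
The 10th slot belongs to track B; its 5th term is -17.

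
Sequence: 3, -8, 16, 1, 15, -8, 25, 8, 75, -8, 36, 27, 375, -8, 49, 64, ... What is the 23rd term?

Split by position mod 4: positions 1, 5, 9, … form one track, and each other residue class forms its own.
Subsequence A is 3, 15, 75, 375, which is a geometric progression (common ratio 5).
Subsequence B is -8, -8, -8, -8, which is the constant sequence -8.
Subsequence C is 16, 25, 36, 49, which is perfect squares starting at 4².
Subsequence D is 1, 8, 27, 64, which is consecutive cubes n³ from n = 1.
Position 23 → subsequence C, term 6 = 81.

81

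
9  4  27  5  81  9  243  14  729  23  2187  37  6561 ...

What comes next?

The terms cycle through 2 interleaved subsequences.
Track A: 9, 27, 81, 243, 729, 2187, 6561 — geometric, ×3 each step.
Track B: 4, 5, 9, 14, 23, 37 — Fibonacci-style (each term is the sum of the two before it).
Term 14 comes from track B (its 7th entry): 60.

60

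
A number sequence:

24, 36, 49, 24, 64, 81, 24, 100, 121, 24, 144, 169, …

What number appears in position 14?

The slot pattern repeats as ABB (period 3), so there are 2 interleaved tracks.
Track A is 24, 24, 24, 24, which is constant 24.
Track B is 36, 49, 64, 81, 100, 121, 144, 169, which is perfect squares starting at 6².
Position 14 falls in track B as its term 9, giving 196.

196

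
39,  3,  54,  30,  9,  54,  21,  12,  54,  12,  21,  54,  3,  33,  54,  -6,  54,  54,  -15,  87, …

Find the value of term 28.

Taking every 3rd term gives 3 separate tracks.
Stream A: 39, 30, 21, 12, 3, -6, -15 (linear: a_n = 48 − 9·n).
Stream B: 3, 9, 12, 21, 33, 54, 87 (a Fibonacci-like recurrence a_n = a_{n-1} + a_{n-2}).
Stream C: 54, 54, 54, 54, 54, 54 (always 54).
Position 28 → stream A, term 10 = -42.

-42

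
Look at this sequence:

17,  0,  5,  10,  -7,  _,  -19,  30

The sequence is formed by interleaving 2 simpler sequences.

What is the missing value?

Split by position mod 2 into 2 tracks.
Stream A: 17, 5, -7, -19 — arithmetic, step −12.
Stream B: 0, 10, ?, 30 — arithmetic, step +10.
The gap is stream B's term 3; the rule gives 20.

20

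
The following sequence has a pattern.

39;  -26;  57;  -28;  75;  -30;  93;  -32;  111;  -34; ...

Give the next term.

129

Positions 1, 3, 5, … form one subsequence and positions 2, 4, 6, … form another.
Subsequence A = 39, 57, 75, 93, 111: adding 18 each time.
Subsequence B = -26, -28, -30, -32, -34: arithmetic, step −2.
Position 11 → subsequence A, term 6 = 129.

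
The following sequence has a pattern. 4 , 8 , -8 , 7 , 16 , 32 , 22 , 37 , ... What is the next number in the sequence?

Positions follow the repeating pattern AABB; grouping by letter gives 2 tracks.
Track A: 4, 8, 16, 32. Successive powers of 2.
Track B: -8, 7, 22, 37. Linear: a_n = -23 + 15·n.
Position 9 → track A, term 5 = 64.

64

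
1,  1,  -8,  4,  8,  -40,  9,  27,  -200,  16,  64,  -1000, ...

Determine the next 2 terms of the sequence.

25, 125

The terms cycle through 3 interleaved subsequences.
Track A is 1, 4, 9, 16, which is perfect squares starting at 1².
Track B is 1, 8, 27, 64, which is the cubes 1³, 2³, 3³, ….
Track C is -8, -40, -200, -1000, which is geometric, ×5 each step.
Term 13 comes from track A (its 5th entry): 25.
Term 14 comes from track B (its 5th entry): 125.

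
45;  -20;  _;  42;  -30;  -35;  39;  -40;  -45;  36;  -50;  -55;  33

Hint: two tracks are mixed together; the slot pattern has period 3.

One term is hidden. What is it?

-25

Reading positions in blocks of 3 reveals the pattern ABB — 2 tracks woven together.
Track A: 45, 42, 39, 36, 33. Arithmetic, step −3.
Track B: -20, ?, -30, -35, -40, -45, -50, -55. Arithmetic with common difference −5.
Filling track B at index 2 by its rule yields -25.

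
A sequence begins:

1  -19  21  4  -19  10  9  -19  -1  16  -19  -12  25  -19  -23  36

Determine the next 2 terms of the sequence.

-19, -34

Taking every 3rd term gives 3 separate tracks.
Subsequence A is 1, 4, 9, 16, 25, 36, which is consecutive squares n² from n = 1.
Subsequence B is -19, -19, -19, -19, -19, which is constant -19.
Subsequence C is 21, 10, -1, -12, -23, which is linear: a_n = 32 − 11·n.
Position 17 falls in subsequence B as its term 6, giving -19.
Position 18 falls in subsequence C as its term 6, giving -34.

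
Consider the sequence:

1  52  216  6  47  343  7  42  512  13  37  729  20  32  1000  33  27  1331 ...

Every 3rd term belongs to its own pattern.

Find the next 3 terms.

53, 22, 1728

Read the sequence 3 terms at a time; column i is its own pattern.
Track A: 1, 6, 7, 13, 20, 33 (each term equals the sum of the previous two).
Track B: 52, 47, 42, 37, 32, 27 (arithmetic, step −5).
Track C: 216, 343, 512, 729, 1000, 1331 (consecutive cubes n³ from n = 6).
Position 19 → track A, term 7 = 53.
The 20th slot belongs to track B; its 7th term is 22.
Position 21 → track C, term 7 = 1728.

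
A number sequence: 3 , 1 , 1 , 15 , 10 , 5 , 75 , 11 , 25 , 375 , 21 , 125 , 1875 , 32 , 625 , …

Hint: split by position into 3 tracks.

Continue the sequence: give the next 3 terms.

The terms cycle through 3 interleaved subsequences.
Track A: 3, 15, 75, 375, 1875 (geometric, ×5 each step).
Track B: 1, 10, 11, 21, 32 (each term equals the sum of the previous two).
Track C: 1, 5, 25, 125, 625 (powers 5^0, 5^1, 5^2, …).
Term 16 comes from track A (its 6th entry): 9375.
The 17th slot belongs to track B; its 6th term is 53.
Position 18 falls in track C as its term 6, giving 3125.

9375, 53, 3125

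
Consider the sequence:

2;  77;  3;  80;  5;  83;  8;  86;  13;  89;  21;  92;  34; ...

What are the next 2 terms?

The terms cycle through 2 interleaved subsequences.
Track A: 2, 3, 5, 8, 13, 21, 34 (each term equals the sum of the previous two).
Track B: 77, 80, 83, 86, 89, 92 (arithmetic, step +3).
Position 14 → track B, term 7 = 95.
The 15th slot belongs to track A; its 8th term is 55.

95, 55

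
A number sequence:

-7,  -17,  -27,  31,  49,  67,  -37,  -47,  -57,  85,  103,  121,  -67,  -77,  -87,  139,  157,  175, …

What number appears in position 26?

Positions follow the repeating pattern AAABBB; grouping by letter gives 2 tracks.
Subsequence A = -7, -17, -27, -37, -47, -57, -67, -77, -87: linear: a_n = 3 − 10·n.
Subsequence B = 31, 49, 67, 85, 103, 121, 139, 157, 175: adding 18 each time.
The 26th slot belongs to subsequence A; its 14th term is -137.

-137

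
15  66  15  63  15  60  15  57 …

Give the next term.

15

Odd-indexed and even-indexed terms follow separate rules.
Stream A is 15, 15, 15, 15, which is always 15.
Stream B is 66, 63, 60, 57, which is subtracting 3 each time.
The 9th slot belongs to stream A; its 5th term is 15.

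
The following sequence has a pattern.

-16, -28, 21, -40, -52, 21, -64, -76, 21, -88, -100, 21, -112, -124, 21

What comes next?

-136

Reading positions in blocks of 3 reveals the pattern AAB — 2 tracks woven together.
Track A: -16, -28, -40, -52, -64, -76, -88, -100, -112, -124 — subtracting 12 each time.
Track B: 21, 21, 21, 21, 21 — the constant sequence 21.
The 16th slot belongs to track A; its 11th term is -136.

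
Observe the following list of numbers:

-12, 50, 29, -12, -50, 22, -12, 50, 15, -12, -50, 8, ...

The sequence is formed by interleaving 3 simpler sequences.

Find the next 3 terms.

Split by position mod 3 into 3 tracks.
Stream A: -12, -12, -12, -12 (constant -12).
Stream B: 50, -50, 50, -50 (the oscillation 50·(−1)^(n+1)).
Stream C: 29, 22, 15, 8 (subtracting 7 each time).
Position 13 falls in stream A as its term 5, giving -12.
The 14th slot belongs to stream B; its 5th term is 50.
Position 15 falls in stream C as its term 5, giving 1.

-12, 50, 1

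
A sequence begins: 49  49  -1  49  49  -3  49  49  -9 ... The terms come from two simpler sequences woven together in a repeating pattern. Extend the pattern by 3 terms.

49, 49, -27

Reading positions in blocks of 3 reveals the pattern AAB — 2 tracks woven together.
Track A: 49, 49, 49, 49, 49, 49 (always 49).
Track B: -1, -3, -9 (multiplying by 3 each time).
Term 10 comes from track A (its 7th entry): 49.
The 11th slot belongs to track A; its 8th term is 49.
Term 12 comes from track B (its 4th entry): -27.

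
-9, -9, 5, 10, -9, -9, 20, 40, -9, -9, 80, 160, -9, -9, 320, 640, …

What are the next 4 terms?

Positions follow the repeating pattern AABB; grouping by letter gives 2 tracks.
Stream A is -9, -9, -9, -9, -9, -9, -9, -9, which is the constant sequence -9.
Stream B is 5, 10, 20, 40, 80, 160, 320, 640, which is multiplying by 2 each time.
The 17th slot belongs to stream A; its 9th term is -9.
Position 18 → stream A, term 10 = -9.
Position 19 → stream B, term 9 = 1280.
Term 20 comes from stream B (its 10th entry): 2560.

-9, -9, 1280, 2560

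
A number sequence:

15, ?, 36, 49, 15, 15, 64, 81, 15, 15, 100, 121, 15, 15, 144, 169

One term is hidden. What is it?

15

Reading positions in blocks of 4 reveals the pattern AABB — 2 tracks woven together.
Track A: 15, ?, 15, 15, 15, 15, 15, 15 (the constant sequence 15).
Track B: 36, 49, 64, 81, 100, 121, 144, 169 (perfect squares starting at 6²).
The gap is track A's term 2; the rule gives 15.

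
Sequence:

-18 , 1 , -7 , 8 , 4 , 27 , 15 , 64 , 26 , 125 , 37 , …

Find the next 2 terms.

The terms cycle through 2 interleaved subsequences.
Stream A: -18, -7, 4, 15, 26, 37 — arithmetic, step +11.
Stream B: 1, 8, 27, 64, 125 — consecutive cubes n³ from n = 1.
Position 12 falls in stream B as its term 6, giving 216.
The 13th slot belongs to stream A; its 7th term is 48.

216, 48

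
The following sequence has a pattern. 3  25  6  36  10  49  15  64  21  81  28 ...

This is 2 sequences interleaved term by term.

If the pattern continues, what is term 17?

The terms cycle through 2 interleaved subsequences.
Track A = 3, 6, 10, 15, 21, 28: triangular numbers n(n+1)/2 for n = 2, 3, ….
Track B = 25, 36, 49, 64, 81: the squares 5², 6², 7², ….
The 17th slot belongs to track A; its 9th term is 55.

55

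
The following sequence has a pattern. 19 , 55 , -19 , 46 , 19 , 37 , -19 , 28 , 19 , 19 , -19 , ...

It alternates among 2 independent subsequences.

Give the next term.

10

Taking every 2nd term gives 2 separate tracks.
Track A is 19, -19, 19, -19, 19, -19, which is the oscillation 19·(−1)^(n+1).
Track B is 55, 46, 37, 28, 19, which is arithmetic, step −9.
Term 12 comes from track B (its 6th entry): 10.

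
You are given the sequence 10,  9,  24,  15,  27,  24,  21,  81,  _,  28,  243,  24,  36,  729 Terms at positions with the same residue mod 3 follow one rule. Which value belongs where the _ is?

24

Split by position mod 3: positions 1, 4, 7, … form one track, and each other residue class forms its own.
Track A is 10, 15, 21, 28, 36, which is triangular numbers n(n+1)/2 for n = 4, 5, ….
Track B is 9, 27, 81, 243, 729, which is successive powers of 3.
Track C is 24, 24, ?, 24, which is always 24.
So the missing entry in track C is 24.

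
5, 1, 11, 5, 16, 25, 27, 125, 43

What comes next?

The terms cycle through 2 interleaved subsequences.
Track A = 5, 11, 16, 27, 43: a Fibonacci-like recurrence a_n = a_{n-1} + a_{n-2}.
Track B = 1, 5, 25, 125: powers of 5.
Term 10 comes from track B (its 5th entry): 625.

625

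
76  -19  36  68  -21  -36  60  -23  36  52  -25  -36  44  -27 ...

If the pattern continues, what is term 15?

36

The terms cycle through 3 interleaved subsequences.
Stream A = 76, 68, 60, 52, 44: linear: a_n = 84 − 8·n.
Stream B = -19, -21, -23, -25, -27: subtracting 2 each time.
Stream C = 36, -36, 36, -36: oscillating between 36 and -36.
Term 15 comes from stream C (its 5th entry): 36.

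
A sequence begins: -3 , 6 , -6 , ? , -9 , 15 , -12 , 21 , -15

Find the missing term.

Positions 1, 3, 5, … form one subsequence and positions 2, 4, 6, … form another.
Subsequence A is -3, -6, -9, -12, -15, which is subtracting 3 each time.
Subsequence B is 6, ?, 15, 21, which is triangular numbers starting at T_3.
Filling subsequence B at index 2 by its rule yields 10.

10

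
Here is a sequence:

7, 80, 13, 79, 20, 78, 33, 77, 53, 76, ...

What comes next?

86

Odd-indexed and even-indexed terms follow separate rules.
Stream A: 7, 13, 20, 33, 53. Fibonacci-style (each term is the sum of the two before it).
Stream B: 80, 79, 78, 77, 76. Linear: a_n = 81 − n.
Position 11 → stream A, term 6 = 86.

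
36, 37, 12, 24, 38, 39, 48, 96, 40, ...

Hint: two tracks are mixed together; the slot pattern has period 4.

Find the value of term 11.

Positions follow the repeating pattern AABB; grouping by letter gives 2 tracks.
Track A is 36, 37, 38, 39, 40, which is adding 1 each time.
Track B is 12, 24, 48, 96, which is multiplying by 2 each time.
Position 11 → track B, term 5 = 192.

192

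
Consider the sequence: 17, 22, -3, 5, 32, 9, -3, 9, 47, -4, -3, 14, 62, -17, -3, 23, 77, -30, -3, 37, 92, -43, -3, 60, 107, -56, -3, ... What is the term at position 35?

-3

Taking every 4th term gives 4 separate tracks.
Stream A: 17, 32, 47, 62, 77, 92, 107 (adding 15 each time).
Stream B: 22, 9, -4, -17, -30, -43, -56 (arithmetic, step −13).
Stream C: -3, -3, -3, -3, -3, -3, -3 (constant -3).
Stream D: 5, 9, 14, 23, 37, 60 (a Fibonacci-like recurrence a_n = a_{n-1} + a_{n-2}).
Position 35 falls in stream C as its term 9, giving -3.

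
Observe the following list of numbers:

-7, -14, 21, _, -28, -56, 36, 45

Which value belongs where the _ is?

Positions follow the repeating pattern AABB; grouping by letter gives 2 tracks.
Track A: -7, -14, -28, -56. Multiplying by 2 each time.
Track B: 21, ?, 36, 45. The triangular numbers T_6, T_7, ….
The gap is track B's term 2; the rule gives 28.

28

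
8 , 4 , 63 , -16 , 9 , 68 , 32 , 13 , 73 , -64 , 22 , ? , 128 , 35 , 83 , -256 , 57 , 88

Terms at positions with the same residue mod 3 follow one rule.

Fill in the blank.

The terms cycle through 3 interleaved subsequences.
Track A: 8, -16, 32, -64, 128, -256. Geometric with ratio -2.
Track B: 4, 9, 13, 22, 35, 57. Fibonacci-style (each term is the sum of the two before it).
Track C: 63, 68, 73, ?, 83, 88. Arithmetic, step +5.
So the missing entry in track C is 78.

78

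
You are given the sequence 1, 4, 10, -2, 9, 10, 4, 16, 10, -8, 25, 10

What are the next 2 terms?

16, 36

Split by position mod 3 into 3 tracks.
Track A: 1, -2, 4, -8 — a geometric progression (common ratio -2).
Track B: 4, 9, 16, 25 — consecutive squares n² from n = 2.
Track C: 10, 10, 10, 10 — always 10.
The 13th slot belongs to track A; its 5th term is 16.
Position 14 falls in track B as its term 5, giving 36.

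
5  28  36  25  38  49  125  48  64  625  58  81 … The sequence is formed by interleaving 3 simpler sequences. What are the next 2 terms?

Split by position mod 3: positions 1, 4, 7, … form one track, and each other residue class forms its own.
Track A: 5, 25, 125, 625. Powers of 5.
Track B: 28, 38, 48, 58. Linear: a_n = 18 + 10·n.
Track C: 36, 49, 64, 81. Perfect squares starting at 6².
Position 13 → track A, term 5 = 3125.
Term 14 comes from track B (its 5th entry): 68.

3125, 68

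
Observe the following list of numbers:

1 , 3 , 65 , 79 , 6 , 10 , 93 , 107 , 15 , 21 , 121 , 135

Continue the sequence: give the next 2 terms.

The slot pattern repeats as AABB (period 4), so there are 2 interleaved tracks.
Stream A: 1, 3, 6, 10, 15, 21 (the triangular numbers T_1, T_2, …).
Stream B: 65, 79, 93, 107, 121, 135 (adding 14 each time).
Position 13 → stream A, term 7 = 28.
Position 14 falls in stream A as its term 8, giving 36.

28, 36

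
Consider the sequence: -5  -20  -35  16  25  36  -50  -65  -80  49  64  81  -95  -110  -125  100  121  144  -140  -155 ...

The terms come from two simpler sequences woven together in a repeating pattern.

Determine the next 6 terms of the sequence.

-170, 169, 196, 225, -185, -200

Reading positions in blocks of 6 reveals the pattern AAABBB — 2 tracks woven together.
Stream A: -5, -20, -35, -50, -65, -80, -95, -110, -125, -140, -155 — arithmetic with common difference −15.
Stream B: 16, 25, 36, 49, 64, 81, 100, 121, 144 — perfect squares starting at 4².
Position 21 → stream A, term 12 = -170.
Position 22 → stream B, term 10 = 169.
Term 23 comes from stream B (its 11th entry): 196.
The 24th slot belongs to stream B; its 12th term is 225.
Position 25 → stream A, term 13 = -185.
Position 26 falls in stream A as its term 14, giving -200.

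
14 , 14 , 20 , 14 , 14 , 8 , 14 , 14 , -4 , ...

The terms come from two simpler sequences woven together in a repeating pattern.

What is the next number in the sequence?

14

Positions follow the repeating pattern AAB; grouping by letter gives 2 tracks.
Subsequence A: 14, 14, 14, 14, 14, 14 (constant 14).
Subsequence B: 20, 8, -4 (linear: a_n = 32 − 12·n).
The 10th slot belongs to subsequence A; its 7th term is 14.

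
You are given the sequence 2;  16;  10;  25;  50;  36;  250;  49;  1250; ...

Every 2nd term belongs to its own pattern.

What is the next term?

Split by position mod 2 into 2 tracks.
Stream A = 2, 10, 50, 250, 1250: a geometric progression (common ratio 5).
Stream B = 16, 25, 36, 49: perfect squares starting at 4².
The 10th slot belongs to stream B; its 5th term is 64.

64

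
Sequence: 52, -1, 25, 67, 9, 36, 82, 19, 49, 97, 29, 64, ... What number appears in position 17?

Read the sequence 3 terms at a time; column i is its own pattern.
Subsequence A: 52, 67, 82, 97 — arithmetic, step +15.
Subsequence B: -1, 9, 19, 29 — arithmetic with common difference +10.
Subsequence C: 25, 36, 49, 64 — consecutive squares n² from n = 5.
Position 17 → subsequence B, term 6 = 49.

49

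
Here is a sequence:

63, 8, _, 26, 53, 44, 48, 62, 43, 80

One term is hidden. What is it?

58

Positions 1, 3, 5, … form one subsequence and positions 2, 4, 6, … form another.
Stream A: 63, ?, 53, 48, 43. Linear: a_n = 68 − 5·n.
Stream B: 8, 26, 44, 62, 80. Adding 18 each time.
Filling stream A at index 2 by its rule yields 58.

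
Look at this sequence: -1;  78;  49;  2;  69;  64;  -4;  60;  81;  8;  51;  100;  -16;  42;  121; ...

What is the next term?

Split by position mod 3 into 3 tracks.
Stream A: -1, 2, -4, 8, -16. Geometric with ratio -2.
Stream B: 78, 69, 60, 51, 42. Arithmetic, step −9.
Stream C: 49, 64, 81, 100, 121. The squares 7², 8², 9², ….
Position 16 → stream A, term 6 = 32.

32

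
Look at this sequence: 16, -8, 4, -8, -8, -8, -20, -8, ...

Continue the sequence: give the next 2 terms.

Odd-indexed and even-indexed terms follow separate rules.
Track A: 16, 4, -8, -20 (arithmetic, step −12).
Track B: -8, -8, -8, -8 (always -8).
Position 9 → track A, term 5 = -32.
Term 10 comes from track B (its 5th entry): -8.

-32, -8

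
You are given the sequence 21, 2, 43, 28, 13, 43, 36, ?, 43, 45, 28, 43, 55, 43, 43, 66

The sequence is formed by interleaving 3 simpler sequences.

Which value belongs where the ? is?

Split by position mod 3: positions 1, 4, 7, … form one track, and each other residue class forms its own.
Track A: 21, 28, 36, 45, 55, 66. The triangular numbers T_6, T_7, ….
Track B: 2, 13, ?, 28, 43. A Fibonacci-like recurrence a_n = a_{n-1} + a_{n-2}.
Track C: 43, 43, 43, 43, 43. Constant 43.
The gap is track B's term 3; the rule gives 15.

15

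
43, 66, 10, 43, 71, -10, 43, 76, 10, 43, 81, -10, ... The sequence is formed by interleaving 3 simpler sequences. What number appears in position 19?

The terms cycle through 3 interleaved subsequences.
Stream A: 43, 43, 43, 43 — the constant sequence 43.
Stream B: 66, 71, 76, 81 — linear: a_n = 61 + 5·n.
Stream C: 10, -10, 10, -10 — oscillating between 10 and -10.
The 19th slot belongs to stream A; its 7th term is 43.

43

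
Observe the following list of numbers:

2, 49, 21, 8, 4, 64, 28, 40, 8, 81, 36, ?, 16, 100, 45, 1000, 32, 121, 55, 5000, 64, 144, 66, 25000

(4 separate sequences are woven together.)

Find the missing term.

200

Split by position mod 4: positions 1, 5, 9, … form one track, and each other residue class forms its own.
Track A: 2, 4, 8, 16, 32, 64 (powers of 2).
Track B: 49, 64, 81, 100, 121, 144 (perfect squares starting at 7²).
Track C: 21, 28, 36, 45, 55, 66 (the triangular numbers T_6, T_7, …).
Track D: 8, 40, ?, 1000, 5000, 25000 (geometric with ratio 5).
The gap is track D's term 3; the rule gives 200.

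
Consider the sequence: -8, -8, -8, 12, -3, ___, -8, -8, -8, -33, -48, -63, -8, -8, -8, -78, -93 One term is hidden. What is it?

-18

The slot pattern repeats as AAABBB (period 6), so there are 2 interleaved tracks.
Stream A: -8, -8, -8, -8, -8, -8, -8, -8, -8 (always -8).
Stream B: 12, -3, ?, -33, -48, -63, -78, -93 (arithmetic with common difference −15).
So the missing entry in stream B is -18.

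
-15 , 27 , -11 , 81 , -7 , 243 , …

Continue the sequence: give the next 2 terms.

-3, 729

Taking every 2nd term gives 2 separate tracks.
Subsequence A: -15, -11, -7 (adding 4 each time).
Subsequence B: 27, 81, 243 (powers of 3).
The 7th slot belongs to subsequence A; its 4th term is -3.
Position 8 falls in subsequence B as its term 4, giving 729.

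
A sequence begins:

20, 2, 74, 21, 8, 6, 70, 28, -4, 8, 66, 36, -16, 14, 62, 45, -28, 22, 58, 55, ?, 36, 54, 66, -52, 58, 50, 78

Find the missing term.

Split by position mod 4 into 4 tracks.
Subsequence A: 20, 8, -4, -16, -28, ?, -52 (linear: a_n = 32 − 12·n).
Subsequence B: 2, 6, 8, 14, 22, 36, 58 (a Fibonacci-like recurrence a_n = a_{n-1} + a_{n-2}).
Subsequence C: 74, 70, 66, 62, 58, 54, 50 (arithmetic, step −4).
Subsequence D: 21, 28, 36, 45, 55, 66, 78 (triangular numbers n(n+1)/2 for n = 6, 7, …).
Subsequence A's pattern makes the blank -40.

-40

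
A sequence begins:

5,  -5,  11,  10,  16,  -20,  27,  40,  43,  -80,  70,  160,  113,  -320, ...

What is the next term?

183

Positions 1, 3, 5, … form one subsequence and positions 2, 4, 6, … form another.
Track A = 5, 11, 16, 27, 43, 70, 113: Fibonacci-style (each term is the sum of the two before it).
Track B = -5, 10, -20, 40, -80, 160, -320: multiplying by -2 each time.
Term 15 comes from track A (its 8th entry): 183.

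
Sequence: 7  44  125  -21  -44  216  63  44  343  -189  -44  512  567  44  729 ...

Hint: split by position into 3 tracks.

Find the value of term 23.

Taking every 3rd term gives 3 separate tracks.
Track A is 7, -21, 63, -189, 567, which is multiplying by -3 each time.
Track B is 44, -44, 44, -44, 44, which is alternating ±44.
Track C is 125, 216, 343, 512, 729, which is consecutive cubes n³ from n = 5.
The 23rd slot belongs to track B; its 8th term is -44.

-44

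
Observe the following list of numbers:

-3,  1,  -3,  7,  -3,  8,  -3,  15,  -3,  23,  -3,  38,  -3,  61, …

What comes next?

Odd-indexed and even-indexed terms follow separate rules.
Stream A: -3, -3, -3, -3, -3, -3, -3. The constant sequence -3.
Stream B: 1, 7, 8, 15, 23, 38, 61. Each term equals the sum of the previous two.
Position 15 falls in stream A as its term 8, giving -3.

-3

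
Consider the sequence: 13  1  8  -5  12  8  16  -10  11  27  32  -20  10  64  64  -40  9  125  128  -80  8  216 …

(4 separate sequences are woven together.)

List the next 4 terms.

Taking every 4th term gives 4 separate tracks.
Track A = 13, 12, 11, 10, 9, 8: linear: a_n = 14 − n.
Track B = 1, 8, 27, 64, 125, 216: the cubes 1³, 2³, 3³, ….
Track C = 8, 16, 32, 64, 128: successive powers of 2.
Track D = -5, -10, -20, -40, -80: geometric, ×2 each step.
The 23rd slot belongs to track C; its 6th term is 256.
Position 24 → track D, term 6 = -160.
Position 25 → track A, term 7 = 7.
Position 26 falls in track B as its term 7, giving 343.

256, -160, 7, 343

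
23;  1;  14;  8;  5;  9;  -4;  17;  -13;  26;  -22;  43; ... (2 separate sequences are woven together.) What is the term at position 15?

Positions 1, 3, 5, … form one subsequence and positions 2, 4, 6, … form another.
Track A = 23, 14, 5, -4, -13, -22: arithmetic, step −9.
Track B = 1, 8, 9, 17, 26, 43: Fibonacci-style (each term is the sum of the two before it).
Term 15 comes from track A (its 8th entry): -40.

-40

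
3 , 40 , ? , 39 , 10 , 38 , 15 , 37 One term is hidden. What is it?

The terms cycle through 2 interleaved subsequences.
Subsequence A: 3, ?, 10, 15. Triangular numbers starting at T_2.
Subsequence B: 40, 39, 38, 37. Linear: a_n = 41 − n.
Filling subsequence A at index 2 by its rule yields 6.

6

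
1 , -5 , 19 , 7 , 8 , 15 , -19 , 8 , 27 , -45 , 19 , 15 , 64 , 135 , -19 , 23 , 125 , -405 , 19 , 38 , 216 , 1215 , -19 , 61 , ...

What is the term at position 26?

-3645

Split by position mod 4: positions 1, 5, 9, … form one track, and each other residue class forms its own.
Subsequence A: 1, 8, 27, 64, 125, 216. The cubes 1³, 2³, 3³, ….
Subsequence B: -5, 15, -45, 135, -405, 1215. Multiplying by -3 each time.
Subsequence C: 19, -19, 19, -19, 19, -19. The oscillation 19·(−1)^(n+1).
Subsequence D: 7, 8, 15, 23, 38, 61. Fibonacci-style (each term is the sum of the two before it).
Position 26 → subsequence B, term 7 = -3645.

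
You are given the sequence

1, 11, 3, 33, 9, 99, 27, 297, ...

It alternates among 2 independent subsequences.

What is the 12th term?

The terms cycle through 2 interleaved subsequences.
Subsequence A: 1, 3, 9, 27 — successive powers of 3.
Subsequence B: 11, 33, 99, 297 — a geometric progression (common ratio 3).
The 12th slot belongs to subsequence B; its 6th term is 2673.

2673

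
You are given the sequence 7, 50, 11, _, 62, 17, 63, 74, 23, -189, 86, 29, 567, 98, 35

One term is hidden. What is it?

-21

Split by position mod 3 into 3 tracks.
Track A = 7, ?, 63, -189, 567: geometric with ratio -3.
Track B = 50, 62, 74, 86, 98: arithmetic with common difference +12.
Track C = 11, 17, 23, 29, 35: arithmetic with common difference +6.
Filling track A at index 2 by its rule yields -21.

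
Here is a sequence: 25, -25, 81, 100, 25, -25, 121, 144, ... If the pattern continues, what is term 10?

-25

Positions follow the repeating pattern AABB; grouping by letter gives 2 tracks.
Stream A = 25, -25, 25, -25: alternating ±25.
Stream B = 81, 100, 121, 144: perfect squares starting at 9².
Position 10 → stream A, term 6 = -25.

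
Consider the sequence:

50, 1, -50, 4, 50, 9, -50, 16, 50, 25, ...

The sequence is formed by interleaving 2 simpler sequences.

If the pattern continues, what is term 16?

Split by position mod 2 into 2 tracks.
Stream A: 50, -50, 50, -50, 50 — oscillating between 50 and -50.
Stream B: 1, 4, 9, 16, 25 — perfect squares starting at 1².
The 16th slot belongs to stream B; its 8th term is 64.

64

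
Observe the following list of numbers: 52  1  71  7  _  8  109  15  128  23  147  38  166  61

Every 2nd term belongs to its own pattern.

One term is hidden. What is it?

Split by position mod 2 into 2 tracks.
Track A: 52, 71, ?, 109, 128, 147, 166 — linear: a_n = 33 + 19·n.
Track B: 1, 7, 8, 15, 23, 38, 61 — a Fibonacci-like recurrence a_n = a_{n-1} + a_{n-2}.
Filling track A at index 3 by its rule yields 90.

90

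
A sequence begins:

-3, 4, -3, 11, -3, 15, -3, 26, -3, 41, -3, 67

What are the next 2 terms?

Positions 1, 3, 5, … form one subsequence and positions 2, 4, 6, … form another.
Subsequence A: -3, -3, -3, -3, -3, -3 — the constant sequence -3.
Subsequence B: 4, 11, 15, 26, 41, 67 — a Fibonacci-like recurrence a_n = a_{n-1} + a_{n-2}.
Term 13 comes from subsequence A (its 7th entry): -3.
Position 14 → subsequence B, term 7 = 108.

-3, 108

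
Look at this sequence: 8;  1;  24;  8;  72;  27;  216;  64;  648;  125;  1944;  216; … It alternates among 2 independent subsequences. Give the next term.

5832

Split by position mod 2 into 2 tracks.
Subsequence A is 8, 24, 72, 216, 648, 1944, which is geometric with ratio 3.
Subsequence B is 1, 8, 27, 64, 125, 216, which is consecutive cubes n³ from n = 1.
Term 13 comes from subsequence A (its 7th entry): 5832.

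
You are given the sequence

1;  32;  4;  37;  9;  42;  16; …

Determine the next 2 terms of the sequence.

Split by position mod 2 into 2 tracks.
Subsequence A: 1, 4, 9, 16 (perfect squares starting at 1²).
Subsequence B: 32, 37, 42 (arithmetic, step +5).
Term 8 comes from subsequence B (its 4th entry): 47.
Position 9 falls in subsequence A as its term 5, giving 25.

47, 25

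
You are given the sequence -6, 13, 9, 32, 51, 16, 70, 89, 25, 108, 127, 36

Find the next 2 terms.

146, 165

Reading positions in blocks of 3 reveals the pattern AAB — 2 tracks woven together.
Track A: -6, 13, 32, 51, 70, 89, 108, 127 (adding 19 each time).
Track B: 9, 16, 25, 36 (consecutive squares n² from n = 3).
Position 13 → track A, term 9 = 146.
Position 14 → track A, term 10 = 165.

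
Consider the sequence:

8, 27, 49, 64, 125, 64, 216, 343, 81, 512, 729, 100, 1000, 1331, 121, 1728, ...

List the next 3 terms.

2197, 144, 2744

Positions follow the repeating pattern AAB; grouping by letter gives 2 tracks.
Track A: 8, 27, 64, 125, 216, 343, 512, 729, 1000, 1331, 1728 (the cubes 2³, 3³, 4³, …).
Track B: 49, 64, 81, 100, 121 (the squares 7², 8², 9², …).
Term 17 comes from track A (its 12th entry): 2197.
Position 18 → track B, term 6 = 144.
Term 19 comes from track A (its 13th entry): 2744.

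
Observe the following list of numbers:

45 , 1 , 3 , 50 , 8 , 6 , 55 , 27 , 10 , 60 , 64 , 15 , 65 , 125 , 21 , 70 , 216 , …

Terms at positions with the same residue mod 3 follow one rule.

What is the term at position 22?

Split by position mod 3 into 3 tracks.
Subsequence A: 45, 50, 55, 60, 65, 70. Linear: a_n = 40 + 5·n.
Subsequence B: 1, 8, 27, 64, 125, 216. Perfect cubes starting at 1³.
Subsequence C: 3, 6, 10, 15, 21. Triangular numbers n(n+1)/2 for n = 2, 3, ….
Position 22 → subsequence A, term 8 = 80.

80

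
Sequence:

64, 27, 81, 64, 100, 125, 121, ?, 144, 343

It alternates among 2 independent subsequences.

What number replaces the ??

216

Positions 1, 3, 5, … form one subsequence and positions 2, 4, 6, … form another.
Stream A = 64, 81, 100, 121, 144: the squares 8², 9², 10², ….
Stream B = 27, 64, 125, ?, 343: perfect cubes starting at 3³.
Stream B's pattern makes the blank 216.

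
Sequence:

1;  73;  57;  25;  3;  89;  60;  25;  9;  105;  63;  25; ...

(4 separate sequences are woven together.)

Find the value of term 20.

Split by position mod 4 into 4 tracks.
Track A: 1, 3, 9 (successive powers of 3).
Track B: 73, 89, 105 (arithmetic, step +16).
Track C: 57, 60, 63 (arithmetic with common difference +3).
Track D: 25, 25, 25 (the constant sequence 25).
The 20th slot belongs to track D; its 5th term is 25.

25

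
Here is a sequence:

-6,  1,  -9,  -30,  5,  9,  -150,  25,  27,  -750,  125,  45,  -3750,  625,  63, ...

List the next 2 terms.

Taking every 3rd term gives 3 separate tracks.
Subsequence A: -6, -30, -150, -750, -3750 (a geometric progression (common ratio 5)).
Subsequence B: 1, 5, 25, 125, 625 (powers of 5).
Subsequence C: -9, 9, 27, 45, 63 (adding 18 each time).
Position 16 → subsequence A, term 6 = -18750.
Term 17 comes from subsequence B (its 6th entry): 3125.

-18750, 3125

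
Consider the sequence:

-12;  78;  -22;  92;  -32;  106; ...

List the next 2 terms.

Positions 1, 3, 5, … form one subsequence and positions 2, 4, 6, … form another.
Stream A: -12, -22, -32 — linear: a_n = -2 − 10·n.
Stream B: 78, 92, 106 — arithmetic with common difference +14.
The 7th slot belongs to stream A; its 4th term is -42.
Position 8 → stream B, term 4 = 120.

-42, 120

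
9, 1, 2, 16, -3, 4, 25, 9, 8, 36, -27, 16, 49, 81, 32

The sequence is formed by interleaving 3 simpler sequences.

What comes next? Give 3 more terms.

Split by position mod 3 into 3 tracks.
Subsequence A is 9, 16, 25, 36, 49, which is perfect squares starting at 3².
Subsequence B is 1, -3, 9, -27, 81, which is multiplying by -3 each time.
Subsequence C is 2, 4, 8, 16, 32, which is powers of 2.
Term 16 comes from subsequence A (its 6th entry): 64.
Position 17 falls in subsequence B as its term 6, giving -243.
The 18th slot belongs to subsequence C; its 6th term is 64.

64, -243, 64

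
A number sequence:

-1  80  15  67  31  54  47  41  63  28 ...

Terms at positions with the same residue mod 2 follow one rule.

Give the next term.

Taking every 2nd term gives 2 separate tracks.
Track A: -1, 15, 31, 47, 63. Linear: a_n = -17 + 16·n.
Track B: 80, 67, 54, 41, 28. Linear: a_n = 93 − 13·n.
The 11th slot belongs to track A; its 6th term is 79.

79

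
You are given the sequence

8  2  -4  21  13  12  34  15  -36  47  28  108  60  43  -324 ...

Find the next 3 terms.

The terms cycle through 3 interleaved subsequences.
Subsequence A = 8, 21, 34, 47, 60: linear: a_n = -5 + 13·n.
Subsequence B = 2, 13, 15, 28, 43: a Fibonacci-like recurrence a_n = a_{n-1} + a_{n-2}.
Subsequence C = -4, 12, -36, 108, -324: geometric, ×-3 each step.
Position 16 → subsequence A, term 6 = 73.
The 17th slot belongs to subsequence B; its 6th term is 71.
Position 18 falls in subsequence C as its term 6, giving 972.

73, 71, 972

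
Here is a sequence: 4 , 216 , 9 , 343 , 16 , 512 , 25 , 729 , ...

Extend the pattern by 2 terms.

36, 1000

Positions 1, 3, 5, … form one subsequence and positions 2, 4, 6, … form another.
Track A: 4, 9, 16, 25 — consecutive squares n² from n = 2.
Track B: 216, 343, 512, 729 — consecutive cubes n³ from n = 6.
Term 9 comes from track A (its 5th entry): 36.
Position 10 falls in track B as its term 5, giving 1000.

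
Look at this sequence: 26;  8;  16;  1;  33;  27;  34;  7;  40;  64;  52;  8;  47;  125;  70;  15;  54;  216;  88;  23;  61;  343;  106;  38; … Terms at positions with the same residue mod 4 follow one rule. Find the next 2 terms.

Split by position mod 4 into 4 tracks.
Subsequence A is 26, 33, 40, 47, 54, 61, which is arithmetic with common difference +7.
Subsequence B is 8, 27, 64, 125, 216, 343, which is the cubes 2³, 3³, 4³, ….
Subsequence C is 16, 34, 52, 70, 88, 106, which is adding 18 each time.
Subsequence D is 1, 7, 8, 15, 23, 38, which is a Fibonacci-like recurrence a_n = a_{n-1} + a_{n-2}.
Term 25 comes from subsequence A (its 7th entry): 68.
Position 26 → subsequence B, term 7 = 512.

68, 512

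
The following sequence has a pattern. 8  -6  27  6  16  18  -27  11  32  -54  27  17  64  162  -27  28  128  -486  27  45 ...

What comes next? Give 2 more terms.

Taking every 4th term gives 4 separate tracks.
Stream A: 8, 16, 32, 64, 128 (successive powers of 2).
Stream B: -6, 18, -54, 162, -486 (geometric with ratio -3).
Stream C: 27, -27, 27, -27, 27 (oscillating between 27 and -27).
Stream D: 6, 11, 17, 28, 45 (a Fibonacci-like recurrence a_n = a_{n-1} + a_{n-2}).
The 21st slot belongs to stream A; its 6th term is 256.
Position 22 → stream B, term 6 = 1458.

256, 1458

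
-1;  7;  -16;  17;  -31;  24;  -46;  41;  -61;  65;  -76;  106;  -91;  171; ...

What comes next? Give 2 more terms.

Split by position mod 2 into 2 tracks.
Subsequence A is -1, -16, -31, -46, -61, -76, -91, which is arithmetic with common difference −15.
Subsequence B is 7, 17, 24, 41, 65, 106, 171, which is each term equals the sum of the previous two.
Term 15 comes from subsequence A (its 8th entry): -106.
The 16th slot belongs to subsequence B; its 8th term is 277.

-106, 277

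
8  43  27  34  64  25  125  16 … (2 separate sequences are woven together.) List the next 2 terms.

Taking every 2nd term gives 2 separate tracks.
Subsequence A: 8, 27, 64, 125 — perfect cubes starting at 2³.
Subsequence B: 43, 34, 25, 16 — linear: a_n = 52 − 9·n.
Position 9 → subsequence A, term 5 = 216.
The 10th slot belongs to subsequence B; its 5th term is 7.

216, 7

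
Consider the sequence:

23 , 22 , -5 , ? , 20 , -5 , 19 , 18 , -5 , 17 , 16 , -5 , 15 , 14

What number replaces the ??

21

Reading positions in blocks of 3 reveals the pattern AAB — 2 tracks woven together.
Track A: 23, 22, ?, 20, 19, 18, 17, 16, 15, 14 (arithmetic with common difference −1).
Track B: -5, -5, -5, -5 (the constant sequence -5).
Track A's pattern makes the blank 21.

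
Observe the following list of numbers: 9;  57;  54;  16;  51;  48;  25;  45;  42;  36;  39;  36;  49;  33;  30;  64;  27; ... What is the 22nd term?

The slot pattern repeats as ABB (period 3), so there are 2 interleaved tracks.
Stream A: 9, 16, 25, 36, 49, 64 — consecutive squares n² from n = 3.
Stream B: 57, 54, 51, 48, 45, 42, 39, 36, 33, 30, 27 — linear: a_n = 60 − 3·n.
Position 22 → stream A, term 8 = 100.

100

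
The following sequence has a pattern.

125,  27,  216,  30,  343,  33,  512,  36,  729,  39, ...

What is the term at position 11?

1000

The terms cycle through 2 interleaved subsequences.
Track A: 125, 216, 343, 512, 729. The cubes 5³, 6³, 7³, ….
Track B: 27, 30, 33, 36, 39. Linear: a_n = 24 + 3·n.
Position 11 → track A, term 6 = 1000.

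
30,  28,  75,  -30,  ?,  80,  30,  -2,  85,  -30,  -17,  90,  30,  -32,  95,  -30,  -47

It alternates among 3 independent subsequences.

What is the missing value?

13

The terms cycle through 3 interleaved subsequences.
Track A: 30, -30, 30, -30, 30, -30. Oscillating between 30 and -30.
Track B: 28, ?, -2, -17, -32, -47. Subtracting 15 each time.
Track C: 75, 80, 85, 90, 95. Adding 5 each time.
Filling track B at index 2 by its rule yields 13.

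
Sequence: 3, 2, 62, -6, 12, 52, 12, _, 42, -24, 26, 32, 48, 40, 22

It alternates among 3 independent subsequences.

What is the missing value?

14

Split by position mod 3 into 3 tracks.
Track A: 3, -6, 12, -24, 48. Multiplying by -2 each time.
Track B: 2, 12, ?, 26, 40. Fibonacci-style (each term is the sum of the two before it).
Track C: 62, 52, 42, 32, 22. Subtracting 10 each time.
So the missing entry in track B is 14.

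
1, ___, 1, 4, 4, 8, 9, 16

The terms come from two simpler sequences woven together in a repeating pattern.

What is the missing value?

The slot pattern repeats as AABB (period 4), so there are 2 interleaved tracks.
Subsequence A = 1, ?, 4, 8: powers 2^0, 2^1, 2^2, ….
Subsequence B = 1, 4, 9, 16: the squares 1², 2², 3², ….
Filling subsequence A at index 2 by its rule yields 2.

2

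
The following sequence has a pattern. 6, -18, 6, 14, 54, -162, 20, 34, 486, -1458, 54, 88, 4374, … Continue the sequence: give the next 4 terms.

-13122, 142, 230, 39366

Reading positions in blocks of 4 reveals the pattern AABB — 2 tracks woven together.
Subsequence A: 6, -18, 54, -162, 486, -1458, 4374 (geometric, ×-3 each step).
Subsequence B: 6, 14, 20, 34, 54, 88 (each term equals the sum of the previous two).
Position 14 falls in subsequence A as its term 8, giving -13122.
The 15th slot belongs to subsequence B; its 7th term is 142.
Position 16 → subsequence B, term 8 = 230.
Position 17 → subsequence A, term 9 = 39366.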